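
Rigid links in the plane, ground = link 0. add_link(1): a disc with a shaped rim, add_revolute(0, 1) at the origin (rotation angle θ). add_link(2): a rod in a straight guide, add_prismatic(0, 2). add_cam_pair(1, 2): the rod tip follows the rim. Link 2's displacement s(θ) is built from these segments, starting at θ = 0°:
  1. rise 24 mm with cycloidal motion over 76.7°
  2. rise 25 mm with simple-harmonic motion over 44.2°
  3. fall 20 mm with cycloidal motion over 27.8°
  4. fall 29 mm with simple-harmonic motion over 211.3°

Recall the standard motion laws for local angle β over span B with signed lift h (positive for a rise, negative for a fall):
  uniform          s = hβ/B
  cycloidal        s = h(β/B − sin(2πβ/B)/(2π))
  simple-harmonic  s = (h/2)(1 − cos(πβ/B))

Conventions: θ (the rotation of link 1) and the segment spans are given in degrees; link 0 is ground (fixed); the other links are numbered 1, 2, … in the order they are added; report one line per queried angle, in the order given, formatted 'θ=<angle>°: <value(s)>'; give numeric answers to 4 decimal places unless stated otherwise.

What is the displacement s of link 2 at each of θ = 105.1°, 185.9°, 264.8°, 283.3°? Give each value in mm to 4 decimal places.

segment 1 (0° to 76.7°, cycloidal, h = 24) is passed completely: s = 0.0000 + (24) = 24.0000
θ = 105.1° falls in segment 2 (76.7° to 120.9°, simple-harmonic, h = 25): β = 105.1 − 76.7 = 28.4°, B = 44.2°; Δs = 25/2·(1 − cos(π·0.6425)) = 17.9121; s = 24.0000 + 17.9121 = 41.9121
segment 2 (76.7° to 120.9°, simple-harmonic, h = 25) is passed completely: s = 24.0000 + (25) = 49.0000
segment 3 (120.9° to 148.7°, cycloidal, h = -20) is passed completely: s = 49.0000 + (-20) = 29.0000
θ = 185.9° falls in segment 4 (148.7° to 360°, simple-harmonic, h = -29): β = 185.9 − 148.7 = 37.2°, B = 211.3°; Δs = -29/2·(1 − cos(π·0.1761)) = -2.1618; s = 29.0000 − 2.1618 = 26.8382
θ = 264.8° falls in segment 4 (148.7° to 360°, simple-harmonic, h = -29): β = 264.8 − 148.7 = 116.1°, B = 211.3°; Δs = -29/2·(1 − cos(π·0.5495)) = -16.7438; s = 29.0000 − 16.7438 = 12.2562
θ = 283.3° falls in segment 4 (148.7° to 360°, simple-harmonic, h = -29): β = 283.3 − 148.7 = 134.6°, B = 211.3°; Δs = -29/2·(1 − cos(π·0.6370)) = -20.5502; s = 29.0000 − 20.5502 = 8.4498

θ=105.1°: 41.9121
θ=185.9°: 26.8382
θ=264.8°: 12.2562
θ=283.3°: 8.4498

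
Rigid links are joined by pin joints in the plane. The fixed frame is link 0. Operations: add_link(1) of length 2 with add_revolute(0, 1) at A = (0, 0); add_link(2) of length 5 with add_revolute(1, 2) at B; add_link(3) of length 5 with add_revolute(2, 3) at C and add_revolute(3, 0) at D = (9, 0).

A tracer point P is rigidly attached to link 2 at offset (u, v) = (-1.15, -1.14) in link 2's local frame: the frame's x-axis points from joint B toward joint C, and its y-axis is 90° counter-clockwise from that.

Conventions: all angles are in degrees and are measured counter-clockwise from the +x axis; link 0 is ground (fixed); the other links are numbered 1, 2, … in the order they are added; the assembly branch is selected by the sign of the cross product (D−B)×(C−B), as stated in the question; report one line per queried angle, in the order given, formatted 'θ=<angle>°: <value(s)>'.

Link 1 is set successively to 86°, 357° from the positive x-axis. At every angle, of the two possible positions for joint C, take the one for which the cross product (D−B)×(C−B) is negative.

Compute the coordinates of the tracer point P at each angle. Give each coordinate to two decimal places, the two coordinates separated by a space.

A=(0,0), D=(9.00,0)
θ=86°: B = A + 2.00·(cos86°, sin86°) = (0.1395, 1.9951)
θ=86°: |BD| = 9.0823
θ=86°: circle(B,5.00) ∩ circle(D,5.00): a=4.5412, h=2.0923
θ=86°:   candidates: C₊=(5.0294,3.0388) cross=19.003; C₋=(4.1101,-1.0437) cross=-19.003
θ=86°:   branch - wants cross < 0 → take C=(4.1101,-1.0437) (cross=-19.003)
θ=86°: ex = (C−B)/|BC| = (0.7941,-0.6078); ey = (0.6078,0.7941)
θ=86°: P = B + -1.15·ex + -1.14·ey = (-1.4666,1.7887)
θ=357°: B = A + 2.00·(cos357°, sin357°) = (1.9973, -0.1047)
θ=357°: |BD| = 7.0035
θ=357°: circle(B,5.00) ∩ circle(D,5.00): a=3.5018, h=3.5690
θ=357°:   candidates: C₊=(5.4453,3.5163) cross=24.995; C₋=(5.5520,-3.6209) cross=-24.995
θ=357°:   branch - wants cross < 0 → take C=(5.5520,-3.6209) (cross=-24.995)
θ=357°: ex = (C−B)/|BC| = (0.7109,-0.7033); ey = (0.7033,0.7109)
θ=357°: P = B + -1.15·ex + -1.14·ey = (0.3780,-0.1064)

θ=86°: -1.47 1.79
θ=357°: 0.38 -0.11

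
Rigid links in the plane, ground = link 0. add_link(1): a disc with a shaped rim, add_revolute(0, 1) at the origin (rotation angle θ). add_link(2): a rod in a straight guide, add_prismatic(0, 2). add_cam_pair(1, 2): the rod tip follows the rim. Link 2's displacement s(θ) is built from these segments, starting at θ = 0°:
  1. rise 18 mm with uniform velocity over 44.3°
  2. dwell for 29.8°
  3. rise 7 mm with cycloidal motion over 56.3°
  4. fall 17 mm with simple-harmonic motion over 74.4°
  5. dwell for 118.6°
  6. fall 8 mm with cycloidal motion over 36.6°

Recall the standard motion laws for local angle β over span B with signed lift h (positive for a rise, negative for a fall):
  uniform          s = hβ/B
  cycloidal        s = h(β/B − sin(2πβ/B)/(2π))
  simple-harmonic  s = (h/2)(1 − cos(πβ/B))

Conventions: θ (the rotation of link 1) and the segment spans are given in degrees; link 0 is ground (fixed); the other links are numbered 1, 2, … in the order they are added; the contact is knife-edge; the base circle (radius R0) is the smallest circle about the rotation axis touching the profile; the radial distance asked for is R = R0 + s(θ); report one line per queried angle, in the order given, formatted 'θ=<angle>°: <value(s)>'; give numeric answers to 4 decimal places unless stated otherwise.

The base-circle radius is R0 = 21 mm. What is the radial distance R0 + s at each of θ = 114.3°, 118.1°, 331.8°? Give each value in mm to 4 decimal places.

segment 1 (0° to 44.3°, uniform, h = 18) is passed completely: s = 0.0000 + (18) = 18.0000
segment 2 (44.3° to 74.1°, dwell): s unchanged at 18.0000
θ = 114.3° falls in segment 3 (74.1° to 130.4°, cycloidal, h = 7): β = 114.3 − 74.1 = 40.2°, B = 56.3°; Δs = 7·(0.7140 − sin(2π·0.7140)/(2π)) = 6.0840; s = 18.0000 + 6.0840 = 24.0840
θ = 118.1° falls in segment 3 (74.1° to 130.4°, cycloidal, h = 7): β = 118.1 − 74.1 = 44°, B = 56.3°; Δs = 7·(0.7815 − sin(2π·0.7815)/(2π)) = 6.5630; s = 18.0000 + 6.5630 = 24.5630
segment 3 (74.1° to 130.4°, cycloidal, h = 7) is passed completely: s = 18.0000 + (7) = 25.0000
segment 4 (130.4° to 204.8°, simple-harmonic, h = -17) is passed completely: s = 25.0000 + (-17) = 8.0000
segment 5 (204.8° to 323.4°, dwell): s unchanged at 8.0000
θ = 331.8° falls in segment 6 (323.4° to 360°, cycloidal, h = -8): β = 331.8 − 323.4 = 8.4°, B = 36.6°; Δs = -8·(0.2295 − sin(2π·0.2295)/(2π)) = -0.5734; s = 8.0000 − 0.5734 = 7.4266
θ=114.3°: R = R0 + s = 21 + 24.0840 = 45.0840
θ=118.1°: R = R0 + s = 21 + 24.5630 = 45.5630
θ=331.8°: R = R0 + s = 21 + 7.4266 = 28.4266

θ=114.3°: 45.0840
θ=118.1°: 45.5630
θ=331.8°: 28.4266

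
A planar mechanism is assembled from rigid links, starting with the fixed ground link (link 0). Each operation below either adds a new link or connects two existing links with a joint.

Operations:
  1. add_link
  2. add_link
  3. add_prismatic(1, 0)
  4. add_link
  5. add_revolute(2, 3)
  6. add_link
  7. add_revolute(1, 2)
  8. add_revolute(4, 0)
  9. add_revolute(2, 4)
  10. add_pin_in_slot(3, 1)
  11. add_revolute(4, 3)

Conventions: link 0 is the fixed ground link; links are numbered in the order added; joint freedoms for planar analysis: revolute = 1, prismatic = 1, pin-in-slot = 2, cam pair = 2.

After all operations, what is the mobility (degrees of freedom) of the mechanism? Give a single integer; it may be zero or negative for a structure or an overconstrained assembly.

L=1 J1=0 J2=0
add link → L=2 J1=0 J2=0
add link → L=3 J1=0 J2=0
P@1,0 dof=1 J1 → L=3 J1=1 J2=0
add link → L=4 J1=1 J2=0
R@2,3 dof=1 J1 → L=4 J1=2 J2=0
add link → L=5 J1=2 J2=0
R@1,2 dof=1 J1 → L=5 J1=3 J2=0
R@4,0 dof=1 J1 → L=5 J1=4 J2=0
R@2,4 dof=1 J1 → L=5 J1=5 J2=0
PS@3,1 dof=2 J2 → L=5 J1=5 J2=1
R@4,3 dof=1 J1 → L=5 J1=6 J2=1
M=3(L−1)−2J1−J2=3·4−2·6−1=-1

M = -1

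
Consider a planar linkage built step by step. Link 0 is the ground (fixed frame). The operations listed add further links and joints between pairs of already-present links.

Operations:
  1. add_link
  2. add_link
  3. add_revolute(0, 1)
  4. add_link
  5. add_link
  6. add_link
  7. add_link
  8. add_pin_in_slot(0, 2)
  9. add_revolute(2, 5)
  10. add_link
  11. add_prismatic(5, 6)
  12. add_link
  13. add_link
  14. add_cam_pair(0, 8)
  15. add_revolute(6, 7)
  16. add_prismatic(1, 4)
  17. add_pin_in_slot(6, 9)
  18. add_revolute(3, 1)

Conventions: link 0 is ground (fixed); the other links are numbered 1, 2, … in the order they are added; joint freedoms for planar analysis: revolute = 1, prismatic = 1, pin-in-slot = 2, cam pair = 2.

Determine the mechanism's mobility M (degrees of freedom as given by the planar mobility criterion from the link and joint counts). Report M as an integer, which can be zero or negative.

(L,J1,J2)=(1,0,0); link0 fixed
link1: (2,0,0)
link2: (3,0,0)
R 0-1 [J1]: (3,1,0)
link3: (4,1,0)
link4: (5,1,0)
link5: (6,1,0)
link6: (7,1,0)
PS 0-2 [J2]: (7,1,1)
R 2-5 [J1]: (7,2,1)
link7: (8,2,1)
P 5-6 [J1]: (8,3,1)
link8: (9,3,1)
link9: (10,3,1)
C 0-8 [J2]: (10,3,2)
R 6-7 [J1]: (10,4,2)
P 1-4 [J1]: (10,5,2)
PS 6-9 [J2]: (10,5,3)
R 3-1 [J1]: (10,6,3)
Grübler: 3·9 − 2·6 − 3 = 12

M = 12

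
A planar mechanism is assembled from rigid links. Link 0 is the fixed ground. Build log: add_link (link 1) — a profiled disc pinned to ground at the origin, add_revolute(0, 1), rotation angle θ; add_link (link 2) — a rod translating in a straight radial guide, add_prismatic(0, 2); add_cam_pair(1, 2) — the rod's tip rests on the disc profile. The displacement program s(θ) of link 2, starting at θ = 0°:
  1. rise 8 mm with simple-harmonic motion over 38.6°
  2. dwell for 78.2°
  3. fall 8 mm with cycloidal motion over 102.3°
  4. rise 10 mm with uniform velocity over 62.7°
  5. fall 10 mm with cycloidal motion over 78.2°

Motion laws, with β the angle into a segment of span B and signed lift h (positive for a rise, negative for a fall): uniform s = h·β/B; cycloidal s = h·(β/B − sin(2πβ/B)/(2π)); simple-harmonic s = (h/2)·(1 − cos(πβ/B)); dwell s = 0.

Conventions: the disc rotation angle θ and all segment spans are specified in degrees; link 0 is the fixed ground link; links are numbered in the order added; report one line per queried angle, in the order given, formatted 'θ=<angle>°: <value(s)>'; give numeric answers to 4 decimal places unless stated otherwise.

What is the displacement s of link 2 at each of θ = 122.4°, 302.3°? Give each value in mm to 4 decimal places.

seg 1 [0°–38.6°] simple-harmonic, h=8: full span → s += 8 → s = 8.0000
seg 2 [38.6°–116.8°] dwell: s stays 8.0000
seg 3 [116.8°–219.1°] cycloidal, h=-8: θ=122.4° here. β=5.6, B=102.3. -8·(0.0547 − sin(2π·0.0547)/(2π)) = -0.0086 → s = 7.9914
seg 3 [116.8°–219.1°] cycloidal, h=-8: full span → s += -8 → s = 0.0000
seg 4 [219.1°–281.8°] uniform, h=10: full span → s += 10 → s = 10.0000
seg 5 [281.8°–360°] cycloidal, h=-10: θ=302.3° here. β=20.5, B=78.2. -10·(0.2621 − sin(2π·0.2621)/(2π)) = -1.0346 → s = 8.9654

θ=122.4°: 7.9914
θ=302.3°: 8.9654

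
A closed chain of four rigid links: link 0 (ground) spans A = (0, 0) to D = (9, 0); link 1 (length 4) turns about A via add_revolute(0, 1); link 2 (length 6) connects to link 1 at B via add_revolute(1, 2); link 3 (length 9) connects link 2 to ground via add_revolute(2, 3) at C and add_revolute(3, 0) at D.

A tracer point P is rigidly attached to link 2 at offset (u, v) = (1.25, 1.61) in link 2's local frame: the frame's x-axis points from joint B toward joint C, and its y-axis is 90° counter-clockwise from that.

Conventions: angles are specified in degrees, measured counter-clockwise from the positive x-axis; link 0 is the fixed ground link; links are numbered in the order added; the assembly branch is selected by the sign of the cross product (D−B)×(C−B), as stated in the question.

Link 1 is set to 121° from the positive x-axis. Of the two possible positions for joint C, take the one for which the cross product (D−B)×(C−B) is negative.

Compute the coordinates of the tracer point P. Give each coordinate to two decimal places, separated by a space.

A=(0,0), D=(9.00,0)
B = A + 4.00·(cos121°, sin121°) = (-2.0602, 3.4287)
|BD| = 11.5794
circle(B,6.00) ∩ circle(D,9.00): a=3.8466, h=4.6047
  candidates: C₊=(2.9774,6.6879) cross=53.320; C₋=(0.2505,-2.1086) cross=-53.320
  branch - wants cross < 0 → take C=(0.2505,-2.1086) (cross=-53.320)
ex = (C−B)/|BC| = (0.3851,-0.9229); ey = (0.9229,0.3851)
P = B + 1.25·ex + 1.61·ey = (-0.0929,2.8951)

-0.09 2.90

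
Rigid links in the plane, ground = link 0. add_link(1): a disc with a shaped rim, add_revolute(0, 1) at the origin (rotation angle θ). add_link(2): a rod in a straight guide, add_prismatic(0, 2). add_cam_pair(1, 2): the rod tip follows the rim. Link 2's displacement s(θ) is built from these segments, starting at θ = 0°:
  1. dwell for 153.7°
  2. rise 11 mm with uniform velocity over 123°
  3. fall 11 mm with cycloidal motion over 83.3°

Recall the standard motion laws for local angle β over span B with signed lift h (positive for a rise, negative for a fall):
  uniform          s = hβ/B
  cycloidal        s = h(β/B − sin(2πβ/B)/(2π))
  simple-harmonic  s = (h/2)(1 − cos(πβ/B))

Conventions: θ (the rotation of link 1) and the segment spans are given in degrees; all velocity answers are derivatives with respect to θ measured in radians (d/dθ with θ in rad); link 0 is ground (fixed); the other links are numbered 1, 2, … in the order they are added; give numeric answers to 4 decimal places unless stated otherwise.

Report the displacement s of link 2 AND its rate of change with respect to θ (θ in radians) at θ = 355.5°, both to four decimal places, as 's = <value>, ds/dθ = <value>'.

segment 1 (0° to 153.7°, dwell): s unchanged at 0.0000
segment 2 (153.7° to 276.7°, uniform, h = 11) is passed completely: s = 0.0000 + (11) = 11.0000
θ = 355.5° falls in segment 3 (276.7° to 360°, cycloidal, h = -11): β = 355.5 − 276.7 = 78.8°, B = 83.3°; Δs = -11·(0.9460 − sin(2π·0.9460)/(2π)) = -10.9887; s = 11.0000 − 10.9887 = 0.0113
velocity in seg [276.7°–360°] (cycloidal), θ in radians: β = 78.8° = 1.3753 rad, B = 83.3° = 1.4539 rad; ds/dθ = (h/B)(1 − cos(2πβ/B)) = ((-11)/1.4539)(1 − cos(2π·0.9460)) = -0.431680 mm/rad

s = 0.0113, ds/dθ = -0.4317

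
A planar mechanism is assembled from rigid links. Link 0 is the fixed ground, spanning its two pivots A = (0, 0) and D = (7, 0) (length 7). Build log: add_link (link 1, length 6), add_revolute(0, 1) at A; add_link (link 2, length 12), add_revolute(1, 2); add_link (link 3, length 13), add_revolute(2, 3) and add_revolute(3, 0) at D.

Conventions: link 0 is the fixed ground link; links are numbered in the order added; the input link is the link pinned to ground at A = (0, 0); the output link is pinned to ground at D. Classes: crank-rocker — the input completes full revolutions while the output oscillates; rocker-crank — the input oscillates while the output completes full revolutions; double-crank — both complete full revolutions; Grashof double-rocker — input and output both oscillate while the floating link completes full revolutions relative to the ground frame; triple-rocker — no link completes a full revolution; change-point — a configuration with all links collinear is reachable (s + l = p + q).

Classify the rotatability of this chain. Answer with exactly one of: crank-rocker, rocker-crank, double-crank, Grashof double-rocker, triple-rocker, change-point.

lengths: ground=7, input=6, coupler=12, output=13
sorted: s=6 (shortest), l=13 (longest), p+q=19
s + l = 19 vs p + q = 19
s + l = p + q → change-point (collinear configuration reachable)

change-point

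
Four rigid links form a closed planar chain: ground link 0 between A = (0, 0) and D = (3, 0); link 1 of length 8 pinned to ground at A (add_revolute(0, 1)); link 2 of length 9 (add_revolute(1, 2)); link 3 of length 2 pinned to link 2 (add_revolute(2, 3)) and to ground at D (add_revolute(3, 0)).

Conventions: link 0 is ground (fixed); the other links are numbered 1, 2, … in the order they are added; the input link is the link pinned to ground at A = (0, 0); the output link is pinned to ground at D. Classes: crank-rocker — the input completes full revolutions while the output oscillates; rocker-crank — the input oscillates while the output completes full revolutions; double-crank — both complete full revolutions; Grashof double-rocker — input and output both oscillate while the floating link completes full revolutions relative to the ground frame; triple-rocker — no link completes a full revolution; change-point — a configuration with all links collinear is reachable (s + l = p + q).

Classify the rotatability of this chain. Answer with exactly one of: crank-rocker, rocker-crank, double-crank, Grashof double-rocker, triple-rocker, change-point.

lengths: ground=3, input=8, coupler=9, output=2
sorted: s=2 (shortest), l=9 (longest), p+q=11
s + l = 11 vs p + q = 11
s + l = p + q → change-point (collinear configuration reachable)

change-point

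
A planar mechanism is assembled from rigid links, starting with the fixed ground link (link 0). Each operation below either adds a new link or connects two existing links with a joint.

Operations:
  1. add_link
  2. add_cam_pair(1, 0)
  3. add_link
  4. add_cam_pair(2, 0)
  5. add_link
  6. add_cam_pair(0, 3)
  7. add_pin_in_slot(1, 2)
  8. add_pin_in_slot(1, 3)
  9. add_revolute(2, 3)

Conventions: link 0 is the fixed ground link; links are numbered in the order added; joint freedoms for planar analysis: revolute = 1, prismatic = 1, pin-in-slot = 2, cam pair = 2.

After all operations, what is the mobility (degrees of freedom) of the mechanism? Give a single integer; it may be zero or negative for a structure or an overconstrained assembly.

L=1 J1=0 J2=0
add link → L=2 J1=0 J2=0
C@1,0 dof=2 J2 → L=2 J1=0 J2=1
add link → L=3 J1=0 J2=1
C@2,0 dof=2 J2 → L=3 J1=0 J2=2
add link → L=4 J1=0 J2=2
C@0,3 dof=2 J2 → L=4 J1=0 J2=3
PS@1,2 dof=2 J2 → L=4 J1=0 J2=4
PS@1,3 dof=2 J2 → L=4 J1=0 J2=5
R@2,3 dof=1 J1 → L=4 J1=1 J2=5
M=3(L−1)−2J1−J2=3·3−2·1−5=2

M = 2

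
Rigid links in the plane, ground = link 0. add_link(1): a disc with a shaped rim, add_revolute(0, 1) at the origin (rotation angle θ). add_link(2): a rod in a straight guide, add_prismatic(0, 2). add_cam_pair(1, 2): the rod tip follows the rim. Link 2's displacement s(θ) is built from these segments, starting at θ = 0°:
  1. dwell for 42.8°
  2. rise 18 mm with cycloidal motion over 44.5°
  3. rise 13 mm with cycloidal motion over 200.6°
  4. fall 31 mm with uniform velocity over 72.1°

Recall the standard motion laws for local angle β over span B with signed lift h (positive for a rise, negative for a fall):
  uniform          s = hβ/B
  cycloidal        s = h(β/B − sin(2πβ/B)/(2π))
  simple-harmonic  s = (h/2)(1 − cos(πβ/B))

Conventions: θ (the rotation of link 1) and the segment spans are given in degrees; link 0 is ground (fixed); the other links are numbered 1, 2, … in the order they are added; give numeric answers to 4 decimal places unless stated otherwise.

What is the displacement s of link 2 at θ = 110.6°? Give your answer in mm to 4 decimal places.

segment 1 (0° to 42.8°, dwell): s unchanged at 0.0000
segment 2 (42.8° to 87.3°, cycloidal, h = 18) is passed completely: s = 0.0000 + (18) = 18.0000
θ = 110.6° falls in segment 3 (87.3° to 287.9°, cycloidal, h = 13): β = 110.6 − 87.3 = 23.3°, B = 200.6°; Δs = 13·(0.1162 − sin(2π·0.1162)/(2π)) = 0.1305; s = 18.0000 + 0.1305 = 18.1305

18.1305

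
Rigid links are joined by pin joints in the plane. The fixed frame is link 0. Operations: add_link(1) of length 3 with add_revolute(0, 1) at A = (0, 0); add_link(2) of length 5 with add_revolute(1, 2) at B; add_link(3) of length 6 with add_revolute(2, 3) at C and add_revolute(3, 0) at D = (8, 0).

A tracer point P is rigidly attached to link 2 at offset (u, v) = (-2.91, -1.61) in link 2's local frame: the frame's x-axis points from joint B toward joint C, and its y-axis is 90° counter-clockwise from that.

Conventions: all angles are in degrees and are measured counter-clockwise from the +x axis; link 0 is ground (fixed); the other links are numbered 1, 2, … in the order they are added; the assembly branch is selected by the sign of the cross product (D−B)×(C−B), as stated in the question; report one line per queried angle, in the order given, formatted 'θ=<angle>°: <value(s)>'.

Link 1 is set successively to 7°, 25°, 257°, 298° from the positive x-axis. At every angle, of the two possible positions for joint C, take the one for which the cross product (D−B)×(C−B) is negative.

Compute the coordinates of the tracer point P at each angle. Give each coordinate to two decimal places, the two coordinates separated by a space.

A=(0,0), D=(8.00,0)
θ=7°: B = A + 3.00·(cos7°, sin7°) = (2.9776, 0.3656)
θ=7°: |BD| = 5.0357
θ=7°: circle(B,5.00) ∩ circle(D,6.00): a=1.4256, h=4.7925
θ=7°:   candidates: C₊=(4.7474,5.0419) cross=24.133; C₋=(4.0515,-4.5177) cross=-24.133
θ=7°:   branch - wants cross < 0 → take C=(4.0515,-4.5177) (cross=-24.133)
θ=7°: ex = (C−B)/|BC| = (0.2148,-0.9767); ey = (0.9767,0.2148)
θ=7°: P = B + -2.91·ex + -1.61·ey = (0.7802,2.8619)
θ=25°: B = A + 3.00·(cos25°, sin25°) = (2.7189, 1.2679)
θ=25°: |BD| = 5.4311
θ=25°: circle(B,5.00) ∩ circle(D,6.00): a=1.7029, h=4.7011
θ=25°:   candidates: C₊=(5.4722,5.4415) cross=25.532; C₋=(3.2773,-3.7009) cross=-25.532
θ=25°:   branch - wants cross < 0 → take C=(3.2773,-3.7009) (cross=-25.532)
θ=25°: ex = (C−B)/|BC| = (0.1117,-0.9937); ey = (0.9937,0.1117)
θ=25°: P = B + -2.91·ex + -1.61·ey = (0.7940,3.9798)
θ=257°: B = A + 3.00·(cos257°, sin257°) = (-0.6749, -2.9231)
θ=257°: |BD| = 9.1541
θ=257°: circle(B,5.00) ∩ circle(D,6.00): a=3.9762, h=3.0314
θ=257°:   candidates: C₊=(2.1252,1.2193) cross=27.750; C₋=(4.0612,-4.5261) cross=-27.750
θ=257°:   branch - wants cross < 0 → take C=(4.0612,-4.5261) (cross=-27.750)
θ=257°: ex = (C−B)/|BC| = (0.9472,-0.3206); ey = (0.3206,0.9472)
θ=257°: P = B + -2.91·ex + -1.61·ey = (-3.9474,-3.5152)
θ=298°: B = A + 3.00·(cos298°, sin298°) = (1.4084, -2.6488)
θ=298°: |BD| = 7.1039
θ=298°: circle(B,5.00) ∩ circle(D,6.00): a=2.7777, h=4.1574
θ=298°:   candidates: C₊=(2.4356,2.2445) cross=29.534; C₋=(5.5360,-5.4707) cross=-29.534
θ=298°:   branch - wants cross < 0 → take C=(5.5360,-5.4707) (cross=-29.534)
θ=298°: ex = (C−B)/|BC| = (0.8255,-0.5644); ey = (0.5644,0.8255)
θ=298°: P = B + -2.91·ex + -1.61·ey = (-1.9025,-2.3356)

θ=7°: 0.78 2.86
θ=25°: 0.79 3.98
θ=257°: -3.95 -3.52
θ=298°: -1.90 -2.34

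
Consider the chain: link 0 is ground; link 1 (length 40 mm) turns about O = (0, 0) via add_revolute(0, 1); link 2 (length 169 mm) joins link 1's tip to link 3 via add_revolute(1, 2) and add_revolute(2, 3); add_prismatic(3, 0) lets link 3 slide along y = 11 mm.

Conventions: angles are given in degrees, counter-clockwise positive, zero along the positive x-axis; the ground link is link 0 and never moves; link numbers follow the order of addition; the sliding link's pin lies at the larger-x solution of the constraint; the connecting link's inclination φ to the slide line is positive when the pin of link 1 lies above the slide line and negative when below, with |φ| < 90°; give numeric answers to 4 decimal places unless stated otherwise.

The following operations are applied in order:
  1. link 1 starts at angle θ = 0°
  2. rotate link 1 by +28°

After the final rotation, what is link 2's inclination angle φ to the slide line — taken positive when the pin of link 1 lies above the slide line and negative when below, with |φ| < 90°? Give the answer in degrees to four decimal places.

geometry: r = 40 mm, L = 169 mm, e = 11 mm; θ starts at 0°
rotate link 1 by +28°: θ ← 0° +28° = 28°
h = r sin θ − e = 18.778863 − 11 = 7.778863
sin φ = h / L = 7.778863 / 169 = 0.04602877
φ = arcsin(0.04602877) = 2.638187°

2.6382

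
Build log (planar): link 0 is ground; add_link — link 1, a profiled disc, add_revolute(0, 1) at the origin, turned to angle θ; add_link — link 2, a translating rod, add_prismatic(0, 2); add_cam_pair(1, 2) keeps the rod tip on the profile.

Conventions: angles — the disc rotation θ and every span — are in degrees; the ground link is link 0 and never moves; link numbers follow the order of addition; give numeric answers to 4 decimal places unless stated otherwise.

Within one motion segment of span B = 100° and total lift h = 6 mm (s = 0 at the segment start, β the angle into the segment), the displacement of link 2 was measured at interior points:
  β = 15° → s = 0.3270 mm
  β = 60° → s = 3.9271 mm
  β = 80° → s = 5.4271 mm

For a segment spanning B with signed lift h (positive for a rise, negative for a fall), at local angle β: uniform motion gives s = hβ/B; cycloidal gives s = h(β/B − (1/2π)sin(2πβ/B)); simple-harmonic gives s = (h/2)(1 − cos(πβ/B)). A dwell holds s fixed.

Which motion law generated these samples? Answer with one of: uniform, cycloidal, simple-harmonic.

candidates at β/B = r: uniform s = h·r (linear in β); cycloidal s = h·(r − sin(2πr)/(2π)); simple-harmonic s = (h/2)(1 − cos(πr))
β=15°: printed 0.3270 | uniform 0.9000, cycloidal 0.1274, simple-harmonic 0.3270
β=60°: printed 3.9271 | uniform 3.6000, cycloidal 4.1613, simple-harmonic 3.9271
β=80°: printed 5.4271 | uniform 4.8000, cycloidal 5.7082, simple-harmonic 5.4271
only one law matches every sample → simple-harmonic

simple-harmonic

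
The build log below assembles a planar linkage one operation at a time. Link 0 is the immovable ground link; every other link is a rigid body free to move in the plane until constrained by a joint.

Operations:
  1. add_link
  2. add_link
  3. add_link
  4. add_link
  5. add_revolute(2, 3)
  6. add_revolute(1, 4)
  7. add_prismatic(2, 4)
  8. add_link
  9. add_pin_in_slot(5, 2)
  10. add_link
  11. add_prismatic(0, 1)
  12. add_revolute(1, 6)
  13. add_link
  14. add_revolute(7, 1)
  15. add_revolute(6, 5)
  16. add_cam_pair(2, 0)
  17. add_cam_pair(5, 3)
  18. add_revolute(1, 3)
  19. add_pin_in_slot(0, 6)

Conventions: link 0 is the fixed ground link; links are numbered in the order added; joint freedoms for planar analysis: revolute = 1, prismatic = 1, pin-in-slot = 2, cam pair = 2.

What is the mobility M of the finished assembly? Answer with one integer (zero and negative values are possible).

(L,J1,J2)=(1,0,0); link0 fixed
link1: (2,0,0)
link2: (3,0,0)
link3: (4,0,0)
link4: (5,0,0)
R 2-3 [J1]: (5,1,0)
R 1-4 [J1]: (5,2,0)
P 2-4 [J1]: (5,3,0)
link5: (6,3,0)
PS 5-2 [J2]: (6,3,1)
link6: (7,3,1)
P 0-1 [J1]: (7,4,1)
R 1-6 [J1]: (7,5,1)
link7: (8,5,1)
R 7-1 [J1]: (8,6,1)
R 6-5 [J1]: (8,7,1)
C 2-0 [J2]: (8,7,2)
C 5-3 [J2]: (8,7,3)
R 1-3 [J1]: (8,8,3)
PS 0-6 [J2]: (8,8,4)
Grübler: 3·7 − 2·8 − 4 = 1

M = 1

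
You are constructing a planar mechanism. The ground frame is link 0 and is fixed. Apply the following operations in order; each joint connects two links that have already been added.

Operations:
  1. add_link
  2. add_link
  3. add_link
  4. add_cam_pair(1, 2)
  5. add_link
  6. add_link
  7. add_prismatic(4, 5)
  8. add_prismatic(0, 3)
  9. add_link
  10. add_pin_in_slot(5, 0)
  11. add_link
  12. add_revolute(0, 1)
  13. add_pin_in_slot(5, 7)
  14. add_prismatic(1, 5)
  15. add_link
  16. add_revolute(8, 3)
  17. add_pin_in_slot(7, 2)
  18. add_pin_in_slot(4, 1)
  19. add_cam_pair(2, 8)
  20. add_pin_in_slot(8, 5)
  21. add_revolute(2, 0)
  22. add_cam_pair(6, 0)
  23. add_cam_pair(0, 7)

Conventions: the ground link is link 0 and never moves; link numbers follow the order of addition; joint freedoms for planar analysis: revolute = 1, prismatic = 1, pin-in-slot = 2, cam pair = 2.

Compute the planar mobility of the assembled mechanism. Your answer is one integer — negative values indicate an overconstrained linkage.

ground; <1,0,0>
#1 <2,0,0>
#2 <3,0,0>
#3 <4,0,0>
C:1↔2 J2 <4,0,1>
#4 <5,0,1>
#5 <6,0,1>
P:4↔5 J1 <6,1,1>
P:0↔3 J1 <6,2,1>
#6 <7,2,1>
PS:5↔0 J2 <7,2,2>
#7 <8,2,2>
R:0↔1 J1 <8,3,2>
PS:5↔7 J2 <8,3,3>
P:1↔5 J1 <8,4,3>
#8 <9,4,3>
R:8↔3 J1 <9,5,3>
PS:7↔2 J2 <9,5,4>
PS:4↔1 J2 <9,5,5>
C:2↔8 J2 <9,5,6>
PS:8↔5 J2 <9,5,7>
R:2↔0 J1 <9,6,7>
C:6↔0 J2 <9,6,8>
C:0↔7 J2 <9,6,9>
3×8 − 2×6 − 1×9 = 3

M = 3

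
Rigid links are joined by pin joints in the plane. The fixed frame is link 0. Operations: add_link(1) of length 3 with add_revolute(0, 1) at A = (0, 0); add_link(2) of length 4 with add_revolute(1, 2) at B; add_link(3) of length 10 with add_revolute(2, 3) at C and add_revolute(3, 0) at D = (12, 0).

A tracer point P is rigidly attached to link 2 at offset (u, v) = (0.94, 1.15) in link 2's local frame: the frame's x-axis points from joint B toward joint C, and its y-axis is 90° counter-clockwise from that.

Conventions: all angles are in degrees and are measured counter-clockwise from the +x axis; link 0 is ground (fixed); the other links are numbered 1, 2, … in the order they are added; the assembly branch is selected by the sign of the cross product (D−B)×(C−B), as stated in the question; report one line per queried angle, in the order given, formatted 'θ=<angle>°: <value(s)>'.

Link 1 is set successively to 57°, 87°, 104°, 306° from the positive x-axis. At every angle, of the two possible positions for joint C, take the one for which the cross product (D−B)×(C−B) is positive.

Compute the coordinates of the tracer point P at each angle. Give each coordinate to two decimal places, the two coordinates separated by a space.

A=(0,0), D=(12.00,0)
θ=57°: B = A + 3.00·(cos57°, sin57°) = (1.6339, 2.5160)
θ=57°: |BD| = 10.6671
θ=57°: circle(B,4.00) ∩ circle(D,10.00): a=1.3962, h=3.7484
θ=57°:   candidates: C₊=(3.8748,5.8294) cross=39.985; C₋=(2.1066,-1.4560) cross=-39.985
θ=57°:   branch + wants cross > 0 → take C=(3.8748,5.8294) (cross=39.985)
θ=57°: ex = (C−B)/|BC| = (0.5602,0.8283); ey = (-0.8283,0.5602)
θ=57°: P = B + 0.94·ex + 1.15·ey = (1.2079,3.9389)
θ=87°: B = A + 3.00·(cos87°, sin87°) = (0.1570, 2.9959)
θ=87°: |BD| = 12.2160
θ=87°: circle(B,4.00) ∩ circle(D,10.00): a=2.6699, h=2.9785
θ=87°:   candidates: C₊=(3.4759,5.2287) cross=36.386; C₋=(2.0149,-0.5464) cross=-36.386
θ=87°:   branch + wants cross > 0 → take C=(3.4759,5.2287) (cross=36.386)
θ=87°: ex = (C−B)/|BC| = (0.8297,0.5582); ey = (-0.5582,0.8297)
θ=87°: P = B + 0.94·ex + 1.15·ey = (0.2950,4.4748)
θ=104°: B = A + 3.00·(cos104°, sin104°) = (-0.7258, 2.9109)
θ=104°: |BD| = 13.0544
θ=104°: circle(B,4.00) ∩ circle(D,10.00): a=3.3099, h=2.2460
θ=104°:   candidates: C₊=(3.0016,4.3623) cross=29.320; C₋=(2.0000,-0.0166) cross=-29.320
θ=104°:   branch + wants cross > 0 → take C=(3.0016,4.3623) (cross=29.320)
θ=104°: ex = (C−B)/|BC| = (0.9318,0.3628); ey = (-0.3628,0.9318)
θ=104°: P = B + 0.94·ex + 1.15·ey = (-0.2671,4.3236)
θ=306°: B = A + 3.00·(cos306°, sin306°) = (1.7634, -2.4271)
θ=306°: |BD| = 10.5204
θ=306°: circle(B,4.00) ∩ circle(D,10.00): a=1.2680, h=3.7937
θ=306°:   candidates: C₊=(2.1219,1.5568) cross=39.911; C₋=(3.8723,-5.8259) cross=-39.911
θ=306°:   branch + wants cross > 0 → take C=(2.1219,1.5568) (cross=39.911)
θ=306°: ex = (C−B)/|BC| = (0.0896,0.9960); ey = (-0.9960,0.0896)
θ=306°: P = B + 0.94·ex + 1.15·ey = (0.7023,-1.3877)

θ=57°: 1.21 3.94
θ=87°: 0.30 4.47
θ=104°: -0.27 4.32
θ=306°: 0.70 -1.39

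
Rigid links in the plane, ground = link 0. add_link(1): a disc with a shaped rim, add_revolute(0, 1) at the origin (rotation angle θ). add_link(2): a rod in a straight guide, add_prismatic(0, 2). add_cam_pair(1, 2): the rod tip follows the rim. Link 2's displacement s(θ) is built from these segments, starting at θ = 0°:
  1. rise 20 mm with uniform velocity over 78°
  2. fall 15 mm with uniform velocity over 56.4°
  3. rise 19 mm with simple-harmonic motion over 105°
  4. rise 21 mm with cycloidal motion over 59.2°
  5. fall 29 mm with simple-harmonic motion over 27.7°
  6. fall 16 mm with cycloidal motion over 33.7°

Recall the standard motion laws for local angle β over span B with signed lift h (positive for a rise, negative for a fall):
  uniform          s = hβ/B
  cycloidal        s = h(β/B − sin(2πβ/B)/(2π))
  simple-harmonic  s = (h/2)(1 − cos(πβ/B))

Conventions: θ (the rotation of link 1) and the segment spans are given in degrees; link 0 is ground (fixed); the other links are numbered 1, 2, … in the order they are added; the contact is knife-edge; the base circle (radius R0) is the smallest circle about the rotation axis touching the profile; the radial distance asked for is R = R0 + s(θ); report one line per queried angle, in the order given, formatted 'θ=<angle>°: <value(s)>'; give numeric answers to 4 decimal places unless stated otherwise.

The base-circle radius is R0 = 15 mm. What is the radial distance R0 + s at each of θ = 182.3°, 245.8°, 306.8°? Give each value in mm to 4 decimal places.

segment 1 (0° to 78°, uniform, h = 20) is passed completely: s = 0.0000 + (20) = 20.0000
segment 2 (78° to 134.4°, uniform, h = -15) is passed completely: s = 20.0000 + (-15) = 5.0000
θ = 182.3° falls in segment 3 (134.4° to 239.4°, simple-harmonic, h = 19): β = 182.3 − 134.4 = 47.9°, B = 105°; Δs = 19/2·(1 − cos(π·0.4562)) = 8.1966; s = 5.0000 + 8.1966 = 13.1966
segment 3 (134.4° to 239.4°, simple-harmonic, h = 19) is passed completely: s = 5.0000 + (19) = 24.0000
θ = 245.8° falls in segment 4 (239.4° to 298.6°, cycloidal, h = 21): β = 245.8 − 239.4 = 6.4°, B = 59.2°; Δs = 21·(0.1081 − sin(2π·0.1081)/(2π)) = 0.1706; s = 24.0000 + 0.1706 = 24.1706
segment 4 (239.4° to 298.6°, cycloidal, h = 21) is passed completely: s = 24.0000 + (21) = 45.0000
θ = 306.8° falls in segment 5 (298.6° to 326.3°, simple-harmonic, h = -29): β = 306.8 − 298.6 = 8.2°, B = 27.7°; Δs = -29/2·(1 − cos(π·0.2960)) = -5.8314; s = 45.0000 − 5.8314 = 39.1686
θ=182.3°: R = R0 + s = 15 + 13.1966 = 28.1966
θ=245.8°: R = R0 + s = 15 + 24.1706 = 39.1706
θ=306.8°: R = R0 + s = 15 + 39.1686 = 54.1686

θ=182.3°: 28.1966
θ=245.8°: 39.1706
θ=306.8°: 54.1686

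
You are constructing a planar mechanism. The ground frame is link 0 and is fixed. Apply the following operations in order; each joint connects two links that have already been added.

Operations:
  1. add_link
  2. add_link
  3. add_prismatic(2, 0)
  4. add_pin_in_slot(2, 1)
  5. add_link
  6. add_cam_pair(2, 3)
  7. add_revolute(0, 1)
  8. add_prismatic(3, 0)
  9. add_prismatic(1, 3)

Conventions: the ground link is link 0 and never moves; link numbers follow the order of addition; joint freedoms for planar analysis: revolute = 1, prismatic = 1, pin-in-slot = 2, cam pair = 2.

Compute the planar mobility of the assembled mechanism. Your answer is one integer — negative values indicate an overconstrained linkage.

(L,J1,J2)=(1,0,0); link0 fixed
link1: (2,0,0)
link2: (3,0,0)
P 2-0 [J1]: (3,1,0)
PS 2-1 [J2]: (3,1,1)
link3: (4,1,1)
C 2-3 [J2]: (4,1,2)
R 0-1 [J1]: (4,2,2)
P 3-0 [J1]: (4,3,2)
P 1-3 [J1]: (4,4,2)
Grübler: 3·3 − 2·4 − 2 = -1

M = -1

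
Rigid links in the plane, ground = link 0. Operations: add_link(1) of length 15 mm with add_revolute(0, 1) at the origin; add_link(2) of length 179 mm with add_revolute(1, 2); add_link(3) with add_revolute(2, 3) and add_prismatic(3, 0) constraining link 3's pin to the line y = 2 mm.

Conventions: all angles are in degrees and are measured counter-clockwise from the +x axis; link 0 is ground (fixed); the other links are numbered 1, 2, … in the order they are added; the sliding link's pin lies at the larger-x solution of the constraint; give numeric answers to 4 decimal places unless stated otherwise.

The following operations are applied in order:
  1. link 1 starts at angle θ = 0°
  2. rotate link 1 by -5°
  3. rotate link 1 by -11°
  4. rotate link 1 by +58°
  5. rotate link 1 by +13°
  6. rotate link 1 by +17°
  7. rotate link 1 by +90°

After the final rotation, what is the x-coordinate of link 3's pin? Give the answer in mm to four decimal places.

geometry: r = 15 mm, L = 179 mm, e = 2 mm; θ starts at 0°
rotate link 1 by -5°: θ ← 0° -5° = -5°
rotate link 1 by -11°: θ ← -5° -11° = -16°
rotate link 1 by +58°: θ ← -16° +58° = 42°
rotate link 1 by +13°: θ ← 42° +13° = 55°
rotate link 1 by +17°: θ ← 55° +17° = 72°
rotate link 1 by +90°: θ ← 72° +90° = 162°
crank pin P = (r cos θ, r sin θ) = (-14.265848, 4.635255)
h = r sin θ − e = 4.635255 − 2 = 2.635255
x = r cos θ + √(L² − h²) = -14.265848 + 178.980601 = 164.714753

164.7148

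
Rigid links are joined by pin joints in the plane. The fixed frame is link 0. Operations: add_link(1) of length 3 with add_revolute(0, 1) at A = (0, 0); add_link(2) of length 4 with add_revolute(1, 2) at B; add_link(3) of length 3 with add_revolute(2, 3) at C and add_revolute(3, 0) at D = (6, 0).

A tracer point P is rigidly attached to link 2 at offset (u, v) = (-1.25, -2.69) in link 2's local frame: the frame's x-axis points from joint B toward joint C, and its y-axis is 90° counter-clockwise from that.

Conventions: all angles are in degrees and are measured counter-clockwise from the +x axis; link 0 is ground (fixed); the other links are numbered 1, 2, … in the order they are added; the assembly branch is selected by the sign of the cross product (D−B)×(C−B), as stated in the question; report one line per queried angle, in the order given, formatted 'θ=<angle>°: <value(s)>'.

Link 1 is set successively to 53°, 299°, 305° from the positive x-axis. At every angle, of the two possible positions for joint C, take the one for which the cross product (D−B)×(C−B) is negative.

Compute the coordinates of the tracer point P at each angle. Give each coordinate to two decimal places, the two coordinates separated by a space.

A=(0,0), D=(6.00,0)
θ=53°: B = A + 3.00·(cos53°, sin53°) = (1.8054, 2.3959)
θ=53°: |BD| = 4.8306
θ=53°: circle(B,4.00) ∩ circle(D,3.00): a=3.1398, h=2.4782
θ=53°:   candidates: C₊=(5.7610,2.9905) cross=11.971; C₋=(3.3027,-1.3133) cross=-11.971
θ=53°:   branch - wants cross < 0 → take C=(3.3027,-1.3133) (cross=-11.971)
θ=53°: ex = (C−B)/|BC| = (0.3743,-0.9273); ey = (0.9273,0.3743)
θ=53°: P = B + -1.25·ex + -2.69·ey = (-1.1569,2.5481)
θ=299°: B = A + 3.00·(cos299°, sin299°) = (1.4544, -2.6239)
θ=299°: |BD| = 5.2485
θ=299°: circle(B,4.00) ∩ circle(D,3.00): a=3.2911, h=2.2735
θ=299°:   candidates: C₊=(3.1682,0.9904) cross=11.932; C₋=(5.4413,-2.9475) cross=-11.932
θ=299°:   branch - wants cross < 0 → take C=(5.4413,-2.9475) (cross=-11.932)
θ=299°: ex = (C−B)/|BC| = (0.9967,-0.0809); ey = (0.0809,0.9967)
θ=299°: P = B + -1.25·ex + -2.69·ey = (-0.0091,-5.2039)
θ=305°: B = A + 3.00·(cos305°, sin305°) = (1.7207, -2.4575)
θ=305°: |BD| = 4.9347
θ=305°: circle(B,4.00) ∩ circle(D,3.00): a=3.1766, h=2.4309
θ=305°:   candidates: C₊=(3.2649,1.2325) cross=11.996; C₋=(5.6860,-2.9835) cross=-11.996
θ=305°:   branch - wants cross < 0 → take C=(5.6860,-2.9835) (cross=-11.996)
θ=305°: ex = (C−B)/|BC| = (0.9913,-0.1315); ey = (0.1315,0.9913)
θ=305°: P = B + -1.25·ex + -2.69·ey = (0.1278,-4.9597)

θ=53°: -1.16 2.55
θ=299°: -0.01 -5.20
θ=305°: 0.13 -4.96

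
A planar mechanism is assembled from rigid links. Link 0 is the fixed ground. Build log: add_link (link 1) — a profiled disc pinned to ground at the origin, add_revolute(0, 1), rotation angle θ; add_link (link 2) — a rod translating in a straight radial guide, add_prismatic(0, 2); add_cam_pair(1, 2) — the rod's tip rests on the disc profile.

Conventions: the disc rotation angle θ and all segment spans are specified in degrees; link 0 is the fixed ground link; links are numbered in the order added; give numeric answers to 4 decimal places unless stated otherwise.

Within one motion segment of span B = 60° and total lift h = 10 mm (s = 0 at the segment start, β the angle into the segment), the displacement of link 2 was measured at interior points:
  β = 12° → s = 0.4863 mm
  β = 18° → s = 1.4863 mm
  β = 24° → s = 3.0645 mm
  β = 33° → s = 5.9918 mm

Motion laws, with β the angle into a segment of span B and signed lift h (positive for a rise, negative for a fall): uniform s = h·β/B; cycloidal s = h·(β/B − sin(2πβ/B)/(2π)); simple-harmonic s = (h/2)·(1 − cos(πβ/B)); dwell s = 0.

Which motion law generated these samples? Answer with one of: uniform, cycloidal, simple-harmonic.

candidates at β/B = r: uniform s = h·r (linear in β); cycloidal s = h·(r − sin(2πr)/(2π)); simple-harmonic s = (h/2)(1 − cos(πr))
β=12°: printed 0.4863 | uniform 2.0000, cycloidal 0.4863, simple-harmonic 0.9549
β=18°: printed 1.4863 | uniform 3.0000, cycloidal 1.4863, simple-harmonic 2.0611
β=24°: printed 3.0645 | uniform 4.0000, cycloidal 3.0645, simple-harmonic 3.4549
β=33°: printed 5.9918 | uniform 5.5000, cycloidal 5.9918, simple-harmonic 5.7822
only one law matches every sample → cycloidal

cycloidal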